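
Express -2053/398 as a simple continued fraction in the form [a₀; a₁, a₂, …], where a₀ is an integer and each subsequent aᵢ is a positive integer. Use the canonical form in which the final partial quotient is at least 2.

Run the Euclidean algorithm, recording each quotient:
⌊-2053/398⌋ = -6, remainder 335
⌊398/335⌋ = 1, remainder 63
⌊335/63⌋ = 5, remainder 20
⌊63/20⌋ = 3, remainder 3
⌊20/3⌋ = 6, remainder 2
⌊3/2⌋ = 1, remainder 1
⌊2/1⌋ = 2, remainder 0

[-6; 1, 5, 3, 6, 1, 2]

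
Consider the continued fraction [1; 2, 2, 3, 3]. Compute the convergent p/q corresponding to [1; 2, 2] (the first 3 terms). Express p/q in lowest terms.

Start with 2.
2 + 1/(2/1) = 2 + 1/2 = 5/2
1 + 1/(5/2) = 1 + 2/5 = 7/5

7/5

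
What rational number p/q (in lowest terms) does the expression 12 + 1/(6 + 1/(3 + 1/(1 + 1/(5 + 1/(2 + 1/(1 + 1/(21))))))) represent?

Start with 21.
1 + 1/(21/1) = 1 + 1/21 = 22/21
2 + 1/(22/21) = 2 + 21/22 = 65/22
5 + 1/(65/22) = 5 + 22/65 = 347/65
1 + 1/(347/65) = 1 + 65/347 = 412/347
3 + 1/(412/347) = 3 + 347/412 = 1583/412
6 + 1/(1583/412) = 6 + 412/1583 = 9910/1583
12 + 1/(9910/1583) = 12 + 1583/9910 = 120503/9910

120503/9910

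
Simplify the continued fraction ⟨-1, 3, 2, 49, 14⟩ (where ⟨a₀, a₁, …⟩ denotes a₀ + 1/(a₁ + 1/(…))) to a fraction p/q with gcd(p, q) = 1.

a_0 = -1: -1/1
a_1 = 3: -2/3
a_2 = 2: -5/7
a_3 = 49: -247/346
a_4 = 14: -3463/4851

-3463/4851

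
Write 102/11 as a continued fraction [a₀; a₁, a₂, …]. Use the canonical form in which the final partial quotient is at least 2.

Repeatedly divide and take the remainder:
⌊102/11⌋ = 9, remainder 3
⌊11/3⌋ = 3, remainder 2
⌊3/2⌋ = 1, remainder 1
⌊2/1⌋ = 2, remainder 0

[9; 3, 1, 2]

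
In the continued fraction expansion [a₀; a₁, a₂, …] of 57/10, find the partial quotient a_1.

1

Run the Euclidean algorithm, recording each quotient:
57 ÷ 10 → quotient 5, remainder 7
10 ÷ 7 → quotient 1, remainder 3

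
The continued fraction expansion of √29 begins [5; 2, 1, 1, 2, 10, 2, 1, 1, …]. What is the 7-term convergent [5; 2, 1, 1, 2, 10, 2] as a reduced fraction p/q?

Start with 2.
10 + 1/(2/1) = 10 + 1/2 = 21/2
2 + 1/(21/2) = 2 + 2/21 = 44/21
1 + 1/(44/21) = 1 + 21/44 = 65/44
1 + 1/(65/44) = 1 + 44/65 = 109/65
2 + 1/(109/65) = 2 + 65/109 = 283/109
5 + 1/(283/109) = 5 + 109/283 = 1524/283

1524/283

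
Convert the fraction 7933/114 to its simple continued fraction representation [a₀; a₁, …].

⌊7933/114⌋ = 69, remainder 67
⌊114/67⌋ = 1, remainder 47
⌊67/47⌋ = 1, remainder 20
⌊47/20⌋ = 2, remainder 7
⌊20/7⌋ = 2, remainder 6
⌊7/6⌋ = 1, remainder 1
⌊6/1⌋ = 6, remainder 0

[69; 1, 1, 2, 2, 1, 6]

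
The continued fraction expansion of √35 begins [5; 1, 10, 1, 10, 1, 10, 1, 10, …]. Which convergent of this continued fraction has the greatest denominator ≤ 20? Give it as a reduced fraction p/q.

71/12

List convergents until the denominator exceeds the bound:
a_0 = 5: 5/1  (≤ bound)
a_1 = 1: 6/1  (≤ bound)
a_2 = 10: 65/11  (≤ bound)
a_3 = 1: 71/12  (≤ bound)
a_4 = 10: 775/131  (> 20, stop)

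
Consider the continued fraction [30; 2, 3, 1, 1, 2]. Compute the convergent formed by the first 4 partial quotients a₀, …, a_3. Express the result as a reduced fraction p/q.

Use the convergent recurrence hₖ = aₖ·hₖ₋₁ + hₖ₋₂ (and likewise for the denominators kₖ):
a_0 = 30: 30/1
a_1 = 2: 61/2
a_2 = 3: 213/7
a_3 = 1: 274/9

274/9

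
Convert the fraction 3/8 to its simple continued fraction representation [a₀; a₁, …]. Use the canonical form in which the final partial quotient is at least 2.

⌊3/8⌋ = 0, remainder 3
⌊8/3⌋ = 2, remainder 2
⌊3/2⌋ = 1, remainder 1
⌊2/1⌋ = 2, remainder 0

[0; 2, 1, 2]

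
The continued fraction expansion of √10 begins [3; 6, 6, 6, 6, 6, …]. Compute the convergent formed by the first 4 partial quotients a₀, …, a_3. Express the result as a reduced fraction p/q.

Work from the innermost term outward:
Start with 6.
6 + 1/(6/1) = 6 + 1/6 = 37/6
6 + 1/(37/6) = 6 + 6/37 = 228/37
3 + 1/(228/37) = 3 + 37/228 = 721/228

721/228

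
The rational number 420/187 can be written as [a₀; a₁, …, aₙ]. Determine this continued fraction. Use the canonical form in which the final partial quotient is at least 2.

[2; 4, 15, 3]

420 = 2·187 + 46, so a_0 = 2
187 = 4·46 + 3, so a_1 = 4
46 = 15·3 + 1, so a_2 = 15
3 = 3·1 + 0, so a_3 = 3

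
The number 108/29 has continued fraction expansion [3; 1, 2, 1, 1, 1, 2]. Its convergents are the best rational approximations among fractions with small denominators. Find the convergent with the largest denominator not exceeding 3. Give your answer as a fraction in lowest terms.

a_0 = 3: 3/1  (≤ bound)
a_1 = 1: 4/1  (≤ bound)
a_2 = 2: 11/3  (≤ bound)
a_3 = 1: 15/4  (> 3, stop)

11/3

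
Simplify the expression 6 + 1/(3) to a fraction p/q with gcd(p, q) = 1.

Collapse the nested fraction from the inside out:
Start with 3.
6 + 1/(3/1) = 6 + 1/3 = 19/3

19/3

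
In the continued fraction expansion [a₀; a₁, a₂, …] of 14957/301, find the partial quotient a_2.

2

Repeatedly divide and take the remainder:
⌊14957/301⌋ = 49, remainder 208
⌊301/208⌋ = 1, remainder 93
⌊208/93⌋ = 2, remainder 22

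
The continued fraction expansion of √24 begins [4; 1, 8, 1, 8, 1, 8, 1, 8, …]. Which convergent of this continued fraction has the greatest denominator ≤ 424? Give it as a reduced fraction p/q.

485/99

List convergents until the denominator exceeds the bound:
a_0 = 4: 4/1  (≤ bound)
a_1 = 1: 5/1  (≤ bound)
a_2 = 8: 44/9  (≤ bound)
a_3 = 1: 49/10  (≤ bound)
a_4 = 8: 436/89  (≤ bound)
a_5 = 1: 485/99  (≤ bound)
a_6 = 8: 4316/881  (> 424, stop)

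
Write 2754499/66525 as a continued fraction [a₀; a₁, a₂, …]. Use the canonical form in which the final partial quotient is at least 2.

2754499 ÷ 66525 → quotient 41, remainder 26974
66525 ÷ 26974 → quotient 2, remainder 12577
26974 ÷ 12577 → quotient 2, remainder 1820
12577 ÷ 1820 → quotient 6, remainder 1657
1820 ÷ 1657 → quotient 1, remainder 163
1657 ÷ 163 → quotient 10, remainder 27
163 ÷ 27 → quotient 6, remainder 1
27 ÷ 1 → quotient 27, remainder 0

[41; 2, 2, 6, 1, 10, 6, 27]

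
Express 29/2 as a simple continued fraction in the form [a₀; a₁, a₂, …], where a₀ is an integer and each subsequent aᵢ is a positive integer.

29 ÷ 2 → quotient 14, remainder 1
2 ÷ 1 → quotient 2, remainder 0

[14; 2]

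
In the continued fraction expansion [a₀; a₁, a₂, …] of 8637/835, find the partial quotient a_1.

8637 = 10·835 + 287, so a_0 = 10
835 = 2·287 + 261, so a_1 = 2

2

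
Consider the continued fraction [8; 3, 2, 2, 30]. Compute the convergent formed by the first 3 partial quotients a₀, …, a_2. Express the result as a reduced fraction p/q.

Start with 2.
3 + 1/(2/1) = 3 + 1/2 = 7/2
8 + 1/(7/2) = 8 + 2/7 = 58/7

58/7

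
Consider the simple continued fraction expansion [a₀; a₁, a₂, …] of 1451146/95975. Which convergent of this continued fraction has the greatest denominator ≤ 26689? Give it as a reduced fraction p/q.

List convergents until the denominator exceeds the bound:
a_0 = 15: 15/1  (≤ bound)
a_1 = 8: 121/8  (≤ bound)
a_2 = 3: 378/25  (≤ bound)
a_3 = 38: 14485/958  (≤ bound)
a_4 = 14: 203168/13437  (≤ bound)
a_5 = 3: 623989/41269  (> 26689, stop)

203168/13437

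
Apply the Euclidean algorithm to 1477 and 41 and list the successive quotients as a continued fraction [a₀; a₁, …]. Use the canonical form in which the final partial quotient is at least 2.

1477 = 36·41 + 1, so a_0 = 36
41 = 41·1 + 0, so a_1 = 41

[36; 41]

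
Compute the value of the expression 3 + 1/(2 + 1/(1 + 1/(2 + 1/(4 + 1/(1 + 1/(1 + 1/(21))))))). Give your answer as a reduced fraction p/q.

5668/1681

Use the convergent recurrence hₖ = aₖ·hₖ₋₁ + hₖ₋₂ (and likewise for the denominators kₖ):
a_0 = 3: 3/1
a_1 = 2: 7/2
a_2 = 1: 10/3
a_3 = 2: 27/8
a_4 = 4: 118/35
a_5 = 1: 145/43
a_6 = 1: 263/78
a_7 = 21: 5668/1681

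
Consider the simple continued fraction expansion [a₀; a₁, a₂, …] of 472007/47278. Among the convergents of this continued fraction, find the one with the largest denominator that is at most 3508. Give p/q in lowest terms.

18929/1896

List convergents until the denominator exceeds the bound:
a_0 = 9: 9/1  (≤ bound)
a_1 = 1: 10/1  (≤ bound)
a_2 = 60: 609/61  (≤ bound)
a_3 = 6: 3664/367  (≤ bound)
a_4 = 5: 18929/1896  (≤ bound)
a_5 = 2: 41522/4159  (> 3508, stop)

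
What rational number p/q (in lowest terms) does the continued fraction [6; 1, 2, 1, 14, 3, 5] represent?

6503/964

Start with 5.
3 + 1/(5/1) = 3 + 1/5 = 16/5
14 + 1/(16/5) = 14 + 5/16 = 229/16
1 + 1/(229/16) = 1 + 16/229 = 245/229
2 + 1/(245/229) = 2 + 229/245 = 719/245
1 + 1/(719/245) = 1 + 245/719 = 964/719
6 + 1/(964/719) = 6 + 719/964 = 6503/964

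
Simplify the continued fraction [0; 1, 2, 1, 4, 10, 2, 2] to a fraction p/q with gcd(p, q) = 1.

Start with 2.
2 + 1/(2/1) = 2 + 1/2 = 5/2
10 + 1/(5/2) = 10 + 2/5 = 52/5
4 + 1/(52/5) = 4 + 5/52 = 213/52
1 + 1/(213/52) = 1 + 52/213 = 265/213
2 + 1/(265/213) = 2 + 213/265 = 743/265
1 + 1/(743/265) = 1 + 265/743 = 1008/743
0 + 1/(1008/743) = 0 + 743/1008 = 743/1008

743/1008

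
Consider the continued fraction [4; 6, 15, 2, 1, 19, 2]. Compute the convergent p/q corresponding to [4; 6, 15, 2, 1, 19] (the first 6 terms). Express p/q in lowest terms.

22861/5489

Work from the innermost term outward:
Start with 19.
1 + 1/(19/1) = 1 + 1/19 = 20/19
2 + 1/(20/19) = 2 + 19/20 = 59/20
15 + 1/(59/20) = 15 + 20/59 = 905/59
6 + 1/(905/59) = 6 + 59/905 = 5489/905
4 + 1/(5489/905) = 4 + 905/5489 = 22861/5489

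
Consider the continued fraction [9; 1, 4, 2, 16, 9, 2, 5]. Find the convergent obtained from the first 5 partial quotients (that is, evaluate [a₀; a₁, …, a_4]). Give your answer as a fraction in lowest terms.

1777/181

Build up convergents one term at a time:
a_0 = 9: 9/1
a_1 = 1: 10/1
a_2 = 4: 49/5
a_3 = 2: 108/11
a_4 = 16: 1777/181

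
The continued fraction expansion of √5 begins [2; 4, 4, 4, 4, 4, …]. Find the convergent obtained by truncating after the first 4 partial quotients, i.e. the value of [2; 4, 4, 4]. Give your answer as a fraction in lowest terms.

Start with 4.
4 + 1/(4/1) = 4 + 1/4 = 17/4
4 + 1/(17/4) = 4 + 4/17 = 72/17
2 + 1/(72/17) = 2 + 17/72 = 161/72

161/72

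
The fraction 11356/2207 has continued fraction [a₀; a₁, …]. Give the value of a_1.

11356 ÷ 2207 → quotient 5, remainder 321
2207 ÷ 321 → quotient 6, remainder 281

6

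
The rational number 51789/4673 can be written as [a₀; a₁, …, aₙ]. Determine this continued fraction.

[11; 12, 9, 2, 2, 2, 3]

51789 ÷ 4673 → quotient 11, remainder 386
4673 ÷ 386 → quotient 12, remainder 41
386 ÷ 41 → quotient 9, remainder 17
41 ÷ 17 → quotient 2, remainder 7
17 ÷ 7 → quotient 2, remainder 3
7 ÷ 3 → quotient 2, remainder 1
3 ÷ 1 → quotient 3, remainder 0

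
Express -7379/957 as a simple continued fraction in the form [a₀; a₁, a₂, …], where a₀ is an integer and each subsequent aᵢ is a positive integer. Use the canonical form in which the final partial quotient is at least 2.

-7379 ÷ 957 → quotient -8, remainder 277
957 ÷ 277 → quotient 3, remainder 126
277 ÷ 126 → quotient 2, remainder 25
126 ÷ 25 → quotient 5, remainder 1
25 ÷ 1 → quotient 25, remainder 0

[-8; 3, 2, 5, 25]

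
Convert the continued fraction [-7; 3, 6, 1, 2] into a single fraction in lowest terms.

Compute successive convergents:
a_0 = -7: -7/1
a_1 = 3: -20/3
a_2 = 6: -127/19
a_3 = 1: -147/22
a_4 = 2: -421/63

-421/63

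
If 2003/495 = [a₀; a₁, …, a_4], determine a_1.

Run the Euclidean algorithm, recording each quotient:
2003 ÷ 495 → quotient 4, remainder 23
495 ÷ 23 → quotient 21, remainder 12

21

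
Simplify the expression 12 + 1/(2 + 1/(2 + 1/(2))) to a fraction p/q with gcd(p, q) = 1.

149/12

Start with 2.
2 + 1/(2/1) = 2 + 1/2 = 5/2
2 + 1/(5/2) = 2 + 2/5 = 12/5
12 + 1/(12/5) = 12 + 5/12 = 149/12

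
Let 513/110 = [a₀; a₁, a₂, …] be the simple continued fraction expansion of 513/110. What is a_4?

Run the Euclidean algorithm, recording each quotient:
513 = 4·110 + 73, so a_0 = 4
110 = 1·73 + 37, so a_1 = 1
73 = 1·37 + 36, so a_2 = 1
37 = 1·36 + 1, so a_3 = 1
36 = 36·1 + 0, so a_4 = 36

36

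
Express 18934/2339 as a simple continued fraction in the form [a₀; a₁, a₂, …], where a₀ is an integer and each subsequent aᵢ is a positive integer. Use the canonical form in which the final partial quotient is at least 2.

[8; 10, 1, 1, 6, 2, 3, 2]

18934 = 8·2339 + 222, so a_0 = 8
2339 = 10·222 + 119, so a_1 = 10
222 = 1·119 + 103, so a_2 = 1
119 = 1·103 + 16, so a_3 = 1
103 = 6·16 + 7, so a_4 = 6
16 = 2·7 + 2, so a_5 = 2
7 = 3·2 + 1, so a_6 = 3
2 = 2·1 + 0, so a_7 = 2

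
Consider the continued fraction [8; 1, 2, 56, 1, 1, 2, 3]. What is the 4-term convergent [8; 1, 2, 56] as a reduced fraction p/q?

1465/169

Compute successive convergents:
a_0 = 8: 8/1
a_1 = 1: 9/1
a_2 = 2: 26/3
a_3 = 56: 1465/169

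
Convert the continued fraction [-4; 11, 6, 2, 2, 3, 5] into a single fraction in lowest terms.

-25171/6437

a_0 = -4: -4/1
a_1 = 11: -43/11
a_2 = 6: -262/67
a_3 = 2: -567/145
a_4 = 2: -1396/357
a_5 = 3: -4755/1216
a_6 = 5: -25171/6437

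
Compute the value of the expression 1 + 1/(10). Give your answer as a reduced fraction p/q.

a_0 = 1: 1/1
a_1 = 10: 11/10

11/10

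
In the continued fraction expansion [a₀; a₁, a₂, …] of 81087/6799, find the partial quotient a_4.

1

Apply division with remainder until the remainder is 0:
81087 ÷ 6799 → quotient 11, remainder 6298
6799 ÷ 6298 → quotient 1, remainder 501
6298 ÷ 501 → quotient 12, remainder 286
501 ÷ 286 → quotient 1, remainder 215
286 ÷ 215 → quotient 1, remainder 71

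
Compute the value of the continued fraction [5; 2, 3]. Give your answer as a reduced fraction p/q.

Use the convergent recurrence hₖ = aₖ·hₖ₋₁ + hₖ₋₂ (and likewise for the denominators kₖ):
a_0 = 5: 5/1
a_1 = 2: 11/2
a_2 = 3: 38/7

38/7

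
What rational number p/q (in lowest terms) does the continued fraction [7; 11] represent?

Start with 11.
7 + 1/(11/1) = 7 + 1/11 = 78/11

78/11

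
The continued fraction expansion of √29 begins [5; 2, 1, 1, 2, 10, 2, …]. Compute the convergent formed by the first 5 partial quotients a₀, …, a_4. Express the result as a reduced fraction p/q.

70/13

Compute successive convergents:
a_0 = 5: 5/1
a_1 = 2: 11/2
a_2 = 1: 16/3
a_3 = 1: 27/5
a_4 = 2: 70/13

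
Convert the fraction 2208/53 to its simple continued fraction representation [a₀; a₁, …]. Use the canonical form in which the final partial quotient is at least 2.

[41; 1, 1, 1, 17]

⌊2208/53⌋ = 41, remainder 35
⌊53/35⌋ = 1, remainder 18
⌊35/18⌋ = 1, remainder 17
⌊18/17⌋ = 1, remainder 1
⌊17/1⌋ = 17, remainder 0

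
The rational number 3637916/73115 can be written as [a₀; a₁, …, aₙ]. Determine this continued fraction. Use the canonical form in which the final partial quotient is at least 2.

Apply division with remainder until the remainder is 0:
⌊3637916/73115⌋ = 49, remainder 55281
⌊73115/55281⌋ = 1, remainder 17834
⌊55281/17834⌋ = 3, remainder 1779
⌊17834/1779⌋ = 10, remainder 44
⌊1779/44⌋ = 40, remainder 19
⌊44/19⌋ = 2, remainder 6
⌊19/6⌋ = 3, remainder 1
⌊6/1⌋ = 6, remainder 0

[49; 1, 3, 10, 40, 2, 3, 6]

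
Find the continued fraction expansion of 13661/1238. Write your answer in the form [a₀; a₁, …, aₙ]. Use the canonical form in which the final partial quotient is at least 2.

Apply division with remainder until the remainder is 0:
13661 = 11·1238 + 43, so a_0 = 11
1238 = 28·43 + 34, so a_1 = 28
43 = 1·34 + 9, so a_2 = 1
34 = 3·9 + 7, so a_3 = 3
9 = 1·7 + 2, so a_4 = 1
7 = 3·2 + 1, so a_5 = 3
2 = 2·1 + 0, so a_6 = 2

[11; 28, 1, 3, 1, 3, 2]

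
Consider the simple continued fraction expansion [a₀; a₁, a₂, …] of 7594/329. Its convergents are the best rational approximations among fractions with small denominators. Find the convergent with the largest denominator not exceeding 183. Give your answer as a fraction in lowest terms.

a_0 = 23: 23/1  (≤ bound)
a_1 = 12: 277/12  (≤ bound)
a_2 = 5: 1408/61  (≤ bound)
a_3 = 2: 3093/134  (≤ bound)
a_4 = 2: 7594/329  (> 183, stop)

3093/134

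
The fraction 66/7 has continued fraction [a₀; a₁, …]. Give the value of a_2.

66 ÷ 7 → quotient 9, remainder 3
7 ÷ 3 → quotient 2, remainder 1
3 ÷ 1 → quotient 3, remainder 0

3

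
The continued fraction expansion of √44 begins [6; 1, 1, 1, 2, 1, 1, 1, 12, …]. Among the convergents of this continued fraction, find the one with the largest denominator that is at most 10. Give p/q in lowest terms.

a_0 = 6: 6/1  (≤ bound)
a_1 = 1: 7/1  (≤ bound)
a_2 = 1: 13/2  (≤ bound)
a_3 = 1: 20/3  (≤ bound)
a_4 = 2: 53/8  (≤ bound)
a_5 = 1: 73/11  (> 10, stop)

53/8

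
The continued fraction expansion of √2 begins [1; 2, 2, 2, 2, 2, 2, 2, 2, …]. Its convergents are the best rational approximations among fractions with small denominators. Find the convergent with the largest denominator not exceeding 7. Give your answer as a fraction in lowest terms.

7/5

List convergents until the denominator exceeds the bound:
a_0 = 1: 1/1  (≤ bound)
a_1 = 2: 3/2  (≤ bound)
a_2 = 2: 7/5  (≤ bound)
a_3 = 2: 17/12  (> 7, stop)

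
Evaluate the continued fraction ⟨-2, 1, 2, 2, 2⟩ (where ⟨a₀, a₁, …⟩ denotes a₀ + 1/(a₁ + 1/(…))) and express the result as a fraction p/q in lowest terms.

Build up convergents one term at a time:
a_0 = -2: -2/1
a_1 = 1: -1/1
a_2 = 2: -4/3
a_3 = 2: -9/7
a_4 = 2: -22/17

-22/17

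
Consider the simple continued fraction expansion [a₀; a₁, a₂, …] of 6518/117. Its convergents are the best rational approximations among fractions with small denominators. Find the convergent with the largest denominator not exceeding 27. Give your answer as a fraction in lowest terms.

List convergents until the denominator exceeds the bound:
a_0 = 55: 55/1  (≤ bound)
a_1 = 1: 56/1  (≤ bound)
a_2 = 2: 167/3  (≤ bound)
a_3 = 2: 390/7  (≤ bound)
a_4 = 3: 1337/24  (≤ bound)
a_5 = 1: 1727/31  (> 27, stop)

1337/24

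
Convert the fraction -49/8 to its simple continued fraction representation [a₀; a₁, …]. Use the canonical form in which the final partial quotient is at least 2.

⌊-49/8⌋ = -7, remainder 7
⌊8/7⌋ = 1, remainder 1
⌊7/1⌋ = 7, remainder 0

[-7; 1, 7]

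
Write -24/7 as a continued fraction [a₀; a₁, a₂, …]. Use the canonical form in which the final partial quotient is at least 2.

[-4; 1, 1, 3]

⌊-24/7⌋ = -4, remainder 4
⌊7/4⌋ = 1, remainder 3
⌊4/3⌋ = 1, remainder 1
⌊3/1⌋ = 3, remainder 0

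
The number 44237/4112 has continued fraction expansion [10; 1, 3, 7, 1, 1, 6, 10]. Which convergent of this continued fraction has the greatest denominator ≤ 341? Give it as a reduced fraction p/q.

List convergents until the denominator exceeds the bound:
a_0 = 10: 10/1  (≤ bound)
a_1 = 1: 11/1  (≤ bound)
a_2 = 3: 43/4  (≤ bound)
a_3 = 7: 312/29  (≤ bound)
a_4 = 1: 355/33  (≤ bound)
a_5 = 1: 667/62  (≤ bound)
a_6 = 6: 4357/405  (> 341, stop)

667/62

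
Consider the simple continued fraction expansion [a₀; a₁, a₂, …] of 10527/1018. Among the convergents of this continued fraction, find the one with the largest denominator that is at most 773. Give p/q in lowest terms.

5036/487

a_0 = 10: 10/1  (≤ bound)
a_1 = 2: 21/2  (≤ bound)
a_2 = 1: 31/3  (≤ bound)
a_3 = 14: 455/44  (≤ bound)
a_4 = 11: 5036/487  (≤ bound)
a_5 = 2: 10527/1018  (> 773, stop)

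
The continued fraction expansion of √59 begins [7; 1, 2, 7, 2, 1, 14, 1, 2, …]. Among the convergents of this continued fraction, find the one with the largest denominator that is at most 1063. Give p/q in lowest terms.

7781/1013

a_0 = 7: 7/1  (≤ bound)
a_1 = 1: 8/1  (≤ bound)
a_2 = 2: 23/3  (≤ bound)
a_3 = 7: 169/22  (≤ bound)
a_4 = 2: 361/47  (≤ bound)
a_5 = 1: 530/69  (≤ bound)
a_6 = 14: 7781/1013  (≤ bound)
a_7 = 1: 8311/1082  (> 1063, stop)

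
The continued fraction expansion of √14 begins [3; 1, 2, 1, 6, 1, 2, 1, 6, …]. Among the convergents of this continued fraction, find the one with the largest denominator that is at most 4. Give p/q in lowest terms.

15/4

a_0 = 3: 3/1  (≤ bound)
a_1 = 1: 4/1  (≤ bound)
a_2 = 2: 11/3  (≤ bound)
a_3 = 1: 15/4  (≤ bound)
a_4 = 6: 101/27  (> 4, stop)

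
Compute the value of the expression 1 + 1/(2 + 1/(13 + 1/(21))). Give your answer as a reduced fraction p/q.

Compute successive convergents:
a_0 = 1: 1/1
a_1 = 2: 3/2
a_2 = 13: 40/27
a_3 = 21: 843/569

843/569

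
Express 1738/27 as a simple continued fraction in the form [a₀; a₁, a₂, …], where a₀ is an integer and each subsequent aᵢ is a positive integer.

[64; 2, 1, 2, 3]

⌊1738/27⌋ = 64, remainder 10
⌊27/10⌋ = 2, remainder 7
⌊10/7⌋ = 1, remainder 3
⌊7/3⌋ = 2, remainder 1
⌊3/1⌋ = 3, remainder 0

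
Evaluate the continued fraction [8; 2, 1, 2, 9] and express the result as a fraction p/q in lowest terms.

628/75

a_0 = 8: 8/1
a_1 = 2: 17/2
a_2 = 1: 25/3
a_3 = 2: 67/8
a_4 = 9: 628/75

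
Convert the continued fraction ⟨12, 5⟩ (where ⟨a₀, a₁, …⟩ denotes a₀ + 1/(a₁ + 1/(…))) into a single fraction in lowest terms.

61/5

Compute successive convergents:
a_0 = 12: 12/1
a_1 = 5: 61/5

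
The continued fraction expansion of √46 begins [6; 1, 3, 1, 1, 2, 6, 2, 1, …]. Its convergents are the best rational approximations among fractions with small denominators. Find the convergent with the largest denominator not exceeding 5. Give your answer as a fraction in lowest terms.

List convergents until the denominator exceeds the bound:
a_0 = 6: 6/1  (≤ bound)
a_1 = 1: 7/1  (≤ bound)
a_2 = 3: 27/4  (≤ bound)
a_3 = 1: 34/5  (≤ bound)
a_4 = 1: 61/9  (> 5, stop)

34/5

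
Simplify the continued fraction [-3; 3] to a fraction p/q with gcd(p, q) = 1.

-8/3

Starting at the tail and folding back:
Start with 3.
-3 + 1/(3/1) = -3 + 1/3 = -8/3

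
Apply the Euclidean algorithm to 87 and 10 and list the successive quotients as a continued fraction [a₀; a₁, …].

87 ÷ 10 → quotient 8, remainder 7
10 ÷ 7 → quotient 1, remainder 3
7 ÷ 3 → quotient 2, remainder 1
3 ÷ 1 → quotient 3, remainder 0

[8; 1, 2, 3]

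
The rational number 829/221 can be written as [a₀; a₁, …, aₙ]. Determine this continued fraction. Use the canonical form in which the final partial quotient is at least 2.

[3; 1, 3, 55]

Run the Euclidean algorithm, recording each quotient:
829 ÷ 221 → quotient 3, remainder 166
221 ÷ 166 → quotient 1, remainder 55
166 ÷ 55 → quotient 3, remainder 1
55 ÷ 1 → quotient 55, remainder 0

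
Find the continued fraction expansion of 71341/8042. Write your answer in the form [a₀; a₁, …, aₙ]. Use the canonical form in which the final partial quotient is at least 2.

⌊71341/8042⌋ = 8, remainder 7005
⌊8042/7005⌋ = 1, remainder 1037
⌊7005/1037⌋ = 6, remainder 783
⌊1037/783⌋ = 1, remainder 254
⌊783/254⌋ = 3, remainder 21
⌊254/21⌋ = 12, remainder 2
⌊21/2⌋ = 10, remainder 1
⌊2/1⌋ = 2, remainder 0

[8; 1, 6, 1, 3, 12, 10, 2]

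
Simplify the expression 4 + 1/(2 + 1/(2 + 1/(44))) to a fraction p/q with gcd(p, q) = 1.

977/222

a_0 = 4: 4/1
a_1 = 2: 9/2
a_2 = 2: 22/5
a_3 = 44: 977/222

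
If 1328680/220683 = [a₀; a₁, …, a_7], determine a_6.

⌊1328680/220683⌋ = 6, remainder 4582
⌊220683/4582⌋ = 48, remainder 747
⌊4582/747⌋ = 6, remainder 100
⌊747/100⌋ = 7, remainder 47
⌊100/47⌋ = 2, remainder 6
⌊47/6⌋ = 7, remainder 5
⌊6/5⌋ = 1, remainder 1

1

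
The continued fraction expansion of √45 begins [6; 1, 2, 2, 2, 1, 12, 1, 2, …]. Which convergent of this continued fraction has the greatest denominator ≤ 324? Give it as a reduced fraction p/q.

2046/305

List convergents until the denominator exceeds the bound:
a_0 = 6: 6/1  (≤ bound)
a_1 = 1: 7/1  (≤ bound)
a_2 = 2: 20/3  (≤ bound)
a_3 = 2: 47/7  (≤ bound)
a_4 = 2: 114/17  (≤ bound)
a_5 = 1: 161/24  (≤ bound)
a_6 = 12: 2046/305  (≤ bound)
a_7 = 1: 2207/329  (> 324, stop)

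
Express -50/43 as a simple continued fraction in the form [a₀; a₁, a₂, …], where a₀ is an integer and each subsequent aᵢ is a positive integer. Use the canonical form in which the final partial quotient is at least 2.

⌊-50/43⌋ = -2, remainder 36
⌊43/36⌋ = 1, remainder 7
⌊36/7⌋ = 5, remainder 1
⌊7/1⌋ = 7, remainder 0

[-2; 1, 5, 7]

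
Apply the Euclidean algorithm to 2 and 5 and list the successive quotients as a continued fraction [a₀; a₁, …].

[0; 2, 2]

Apply division with remainder until the remainder is 0:
2 ÷ 5 → quotient 0, remainder 2
5 ÷ 2 → quotient 2, remainder 1
2 ÷ 1 → quotient 2, remainder 0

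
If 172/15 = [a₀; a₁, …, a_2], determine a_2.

172 ÷ 15 → quotient 11, remainder 7
15 ÷ 7 → quotient 2, remainder 1
7 ÷ 1 → quotient 7, remainder 0

7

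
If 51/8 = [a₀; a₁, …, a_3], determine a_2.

1

51 ÷ 8 → quotient 6, remainder 3
8 ÷ 3 → quotient 2, remainder 2
3 ÷ 2 → quotient 1, remainder 1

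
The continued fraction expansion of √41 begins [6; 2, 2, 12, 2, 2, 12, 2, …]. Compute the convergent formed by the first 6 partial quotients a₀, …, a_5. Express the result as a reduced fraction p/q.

Starting at the tail and folding back:
Start with 2.
2 + 1/(2/1) = 2 + 1/2 = 5/2
12 + 1/(5/2) = 12 + 2/5 = 62/5
2 + 1/(62/5) = 2 + 5/62 = 129/62
2 + 1/(129/62) = 2 + 62/129 = 320/129
6 + 1/(320/129) = 6 + 129/320 = 2049/320

2049/320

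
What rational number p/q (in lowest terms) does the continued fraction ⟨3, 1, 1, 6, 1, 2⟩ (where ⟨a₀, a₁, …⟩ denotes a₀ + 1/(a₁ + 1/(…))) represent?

Collapse the nested fraction from the inside out:
Start with 2.
1 + 1/(2/1) = 1 + 1/2 = 3/2
6 + 1/(3/2) = 6 + 2/3 = 20/3
1 + 1/(20/3) = 1 + 3/20 = 23/20
1 + 1/(23/20) = 1 + 20/23 = 43/23
3 + 1/(43/23) = 3 + 23/43 = 152/43

152/43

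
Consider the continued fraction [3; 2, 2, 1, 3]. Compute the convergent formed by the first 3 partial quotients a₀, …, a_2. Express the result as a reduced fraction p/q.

Start with 2.
2 + 1/(2/1) = 2 + 1/2 = 5/2
3 + 1/(5/2) = 3 + 2/5 = 17/5

17/5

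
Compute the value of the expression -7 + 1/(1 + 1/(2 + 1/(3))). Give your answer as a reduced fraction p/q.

-63/10

Build up convergents one term at a time:
a_0 = -7: -7/1
a_1 = 1: -6/1
a_2 = 2: -19/3
a_3 = 3: -63/10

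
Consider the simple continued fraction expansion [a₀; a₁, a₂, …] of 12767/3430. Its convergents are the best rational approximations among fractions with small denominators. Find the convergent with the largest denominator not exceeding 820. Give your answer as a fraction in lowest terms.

List convergents until the denominator exceeds the bound:
a_0 = 3: 3/1  (≤ bound)
a_1 = 1: 4/1  (≤ bound)
a_2 = 2: 11/3  (≤ bound)
a_3 = 1: 15/4  (≤ bound)
a_4 = 1: 26/7  (≤ bound)
a_5 = 2: 67/18  (≤ bound)
a_6 = 47: 3175/853  (> 820, stop)

67/18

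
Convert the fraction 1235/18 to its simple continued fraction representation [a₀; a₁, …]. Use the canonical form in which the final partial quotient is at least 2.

⌊1235/18⌋ = 68, remainder 11
⌊18/11⌋ = 1, remainder 7
⌊11/7⌋ = 1, remainder 4
⌊7/4⌋ = 1, remainder 3
⌊4/3⌋ = 1, remainder 1
⌊3/1⌋ = 3, remainder 0

[68; 1, 1, 1, 1, 3]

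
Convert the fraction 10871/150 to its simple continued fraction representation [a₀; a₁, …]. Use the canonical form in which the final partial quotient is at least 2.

Run the Euclidean algorithm, recording each quotient:
⌊10871/150⌋ = 72, remainder 71
⌊150/71⌋ = 2, remainder 8
⌊71/8⌋ = 8, remainder 7
⌊8/7⌋ = 1, remainder 1
⌊7/1⌋ = 7, remainder 0

[72; 2, 8, 1, 7]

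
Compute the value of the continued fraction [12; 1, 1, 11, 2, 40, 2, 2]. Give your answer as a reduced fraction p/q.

Start with 2.
2 + 1/(2/1) = 2 + 1/2 = 5/2
40 + 1/(5/2) = 40 + 2/5 = 202/5
2 + 1/(202/5) = 2 + 5/202 = 409/202
11 + 1/(409/202) = 11 + 202/409 = 4701/409
1 + 1/(4701/409) = 1 + 409/4701 = 5110/4701
1 + 1/(5110/4701) = 1 + 4701/5110 = 9811/5110
12 + 1/(9811/5110) = 12 + 5110/9811 = 122842/9811

122842/9811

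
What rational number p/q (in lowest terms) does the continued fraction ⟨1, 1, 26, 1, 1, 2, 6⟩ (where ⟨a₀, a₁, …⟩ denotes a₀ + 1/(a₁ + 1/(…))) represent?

Collapse the nested fraction from the inside out:
Start with 6.
2 + 1/(6/1) = 2 + 1/6 = 13/6
1 + 1/(13/6) = 1 + 6/13 = 19/13
1 + 1/(19/13) = 1 + 13/19 = 32/19
26 + 1/(32/19) = 26 + 19/32 = 851/32
1 + 1/(851/32) = 1 + 32/851 = 883/851
1 + 1/(883/851) = 1 + 851/883 = 1734/883

1734/883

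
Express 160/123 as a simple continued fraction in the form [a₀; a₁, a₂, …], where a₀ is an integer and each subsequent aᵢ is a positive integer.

[1; 3, 3, 12]

⌊160/123⌋ = 1, remainder 37
⌊123/37⌋ = 3, remainder 12
⌊37/12⌋ = 3, remainder 1
⌊12/1⌋ = 12, remainder 0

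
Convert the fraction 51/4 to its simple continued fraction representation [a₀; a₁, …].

⌊51/4⌋ = 12, remainder 3
⌊4/3⌋ = 1, remainder 1
⌊3/1⌋ = 3, remainder 0

[12; 1, 3]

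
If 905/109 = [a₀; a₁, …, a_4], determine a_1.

3

Apply division with remainder until the remainder is 0:
905 ÷ 109 → quotient 8, remainder 33
109 ÷ 33 → quotient 3, remainder 10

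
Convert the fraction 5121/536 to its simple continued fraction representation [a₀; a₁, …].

Apply division with remainder until the remainder is 0:
5121 = 9·536 + 297, so a_0 = 9
536 = 1·297 + 239, so a_1 = 1
297 = 1·239 + 58, so a_2 = 1
239 = 4·58 + 7, so a_3 = 4
58 = 8·7 + 2, so a_4 = 8
7 = 3·2 + 1, so a_5 = 3
2 = 2·1 + 0, so a_6 = 2

[9; 1, 1, 4, 8, 3, 2]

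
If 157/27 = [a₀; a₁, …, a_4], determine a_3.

2

Repeatedly divide and take the remainder:
⌊157/27⌋ = 5, remainder 22
⌊27/22⌋ = 1, remainder 5
⌊22/5⌋ = 4, remainder 2
⌊5/2⌋ = 2, remainder 1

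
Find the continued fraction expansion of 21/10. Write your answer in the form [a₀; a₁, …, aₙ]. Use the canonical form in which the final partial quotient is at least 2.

21 = 2·10 + 1, so a_0 = 2
10 = 10·1 + 0, so a_1 = 10

[2; 10]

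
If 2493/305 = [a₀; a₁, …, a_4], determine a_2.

2493 ÷ 305 → quotient 8, remainder 53
305 ÷ 53 → quotient 5, remainder 40
53 ÷ 40 → quotient 1, remainder 13

1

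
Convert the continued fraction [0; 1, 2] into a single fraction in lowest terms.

Start with 2.
1 + 1/(2/1) = 1 + 1/2 = 3/2
0 + 1/(3/2) = 0 + 2/3 = 2/3

2/3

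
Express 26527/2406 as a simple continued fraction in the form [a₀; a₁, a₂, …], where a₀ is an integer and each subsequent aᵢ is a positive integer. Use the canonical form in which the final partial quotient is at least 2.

Repeatedly divide and take the remainder:
26527 ÷ 2406 → quotient 11, remainder 61
2406 ÷ 61 → quotient 39, remainder 27
61 ÷ 27 → quotient 2, remainder 7
27 ÷ 7 → quotient 3, remainder 6
7 ÷ 6 → quotient 1, remainder 1
6 ÷ 1 → quotient 6, remainder 0

[11; 39, 2, 3, 1, 6]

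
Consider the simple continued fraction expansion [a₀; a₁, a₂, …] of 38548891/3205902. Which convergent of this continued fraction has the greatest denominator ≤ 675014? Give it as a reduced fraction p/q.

987091/82091

a_0 = 12: 12/1  (≤ bound)
a_1 = 41: 493/41  (≤ bound)
a_2 = 15: 7407/616  (≤ bound)
a_3 = 6: 44935/3737  (≤ bound)
a_4 = 1: 52342/4353  (≤ bound)
a_5 = 18: 987091/82091  (≤ bound)
a_6 = 39: 38548891/3205902  (> 675014, stop)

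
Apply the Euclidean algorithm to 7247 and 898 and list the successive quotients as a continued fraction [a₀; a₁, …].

[8; 14, 3, 1, 15]

Run the Euclidean algorithm, recording each quotient:
7247 ÷ 898 → quotient 8, remainder 63
898 ÷ 63 → quotient 14, remainder 16
63 ÷ 16 → quotient 3, remainder 15
16 ÷ 15 → quotient 1, remainder 1
15 ÷ 1 → quotient 15, remainder 0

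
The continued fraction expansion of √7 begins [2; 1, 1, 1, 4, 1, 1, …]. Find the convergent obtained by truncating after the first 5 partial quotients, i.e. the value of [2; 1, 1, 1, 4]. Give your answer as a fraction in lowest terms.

37/14

Starting at the tail and folding back:
Start with 4.
1 + 1/(4/1) = 1 + 1/4 = 5/4
1 + 1/(5/4) = 1 + 4/5 = 9/5
1 + 1/(9/5) = 1 + 5/9 = 14/9
2 + 1/(14/9) = 2 + 9/14 = 37/14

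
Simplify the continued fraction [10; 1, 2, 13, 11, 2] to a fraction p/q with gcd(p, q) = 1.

9885/926

Start with 2.
11 + 1/(2/1) = 11 + 1/2 = 23/2
13 + 1/(23/2) = 13 + 2/23 = 301/23
2 + 1/(301/23) = 2 + 23/301 = 625/301
1 + 1/(625/301) = 1 + 301/625 = 926/625
10 + 1/(926/625) = 10 + 625/926 = 9885/926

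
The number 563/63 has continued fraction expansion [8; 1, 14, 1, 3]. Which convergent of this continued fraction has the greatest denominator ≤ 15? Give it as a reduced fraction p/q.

List convergents until the denominator exceeds the bound:
a_0 = 8: 8/1  (≤ bound)
a_1 = 1: 9/1  (≤ bound)
a_2 = 14: 134/15  (≤ bound)
a_3 = 1: 143/16  (> 15, stop)

134/15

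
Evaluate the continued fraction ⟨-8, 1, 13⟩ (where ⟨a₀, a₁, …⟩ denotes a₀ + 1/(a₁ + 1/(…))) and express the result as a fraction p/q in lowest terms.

-99/14

a_0 = -8: -8/1
a_1 = 1: -7/1
a_2 = 13: -99/14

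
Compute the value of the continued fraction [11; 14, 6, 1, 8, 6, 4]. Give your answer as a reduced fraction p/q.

a_0 = 11: 11/1
a_1 = 14: 155/14
a_2 = 6: 941/85
a_3 = 1: 1096/99
a_4 = 8: 9709/877
a_5 = 6: 59350/5361
a_6 = 4: 247109/22321

247109/22321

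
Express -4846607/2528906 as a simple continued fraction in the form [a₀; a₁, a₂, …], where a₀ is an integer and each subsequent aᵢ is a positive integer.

[-2; 11, 1, 37, 36, 3, 3, 15]

-4846607 = -2·2528906 + 211205, so a_0 = -2
2528906 = 11·211205 + 205651, so a_1 = 11
211205 = 1·205651 + 5554, so a_2 = 1
205651 = 37·5554 + 153, so a_3 = 37
5554 = 36·153 + 46, so a_4 = 36
153 = 3·46 + 15, so a_5 = 3
46 = 3·15 + 1, so a_6 = 3
15 = 15·1 + 0, so a_7 = 15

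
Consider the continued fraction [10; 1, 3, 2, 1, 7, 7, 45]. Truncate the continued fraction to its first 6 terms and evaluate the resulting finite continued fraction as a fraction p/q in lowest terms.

1077/100

a_0 = 10: 10/1
a_1 = 1: 11/1
a_2 = 3: 43/4
a_3 = 2: 97/9
a_4 = 1: 140/13
a_5 = 7: 1077/100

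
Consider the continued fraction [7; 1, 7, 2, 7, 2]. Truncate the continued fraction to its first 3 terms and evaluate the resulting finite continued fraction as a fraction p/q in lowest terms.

63/8

Start with 7.
1 + 1/(7/1) = 1 + 1/7 = 8/7
7 + 1/(8/7) = 7 + 7/8 = 63/8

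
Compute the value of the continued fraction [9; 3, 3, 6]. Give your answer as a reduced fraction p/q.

a_0 = 9: 9/1
a_1 = 3: 28/3
a_2 = 3: 93/10
a_3 = 6: 586/63

586/63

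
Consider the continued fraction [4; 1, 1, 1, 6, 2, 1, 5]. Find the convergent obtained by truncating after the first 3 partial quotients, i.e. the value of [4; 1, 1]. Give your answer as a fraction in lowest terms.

a_0 = 4: 4/1
a_1 = 1: 5/1
a_2 = 1: 9/2

9/2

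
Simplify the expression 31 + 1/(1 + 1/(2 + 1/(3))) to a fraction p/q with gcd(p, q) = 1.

Starting at the tail and folding back:
Start with 3.
2 + 1/(3/1) = 2 + 1/3 = 7/3
1 + 1/(7/3) = 1 + 3/7 = 10/7
31 + 1/(10/7) = 31 + 7/10 = 317/10

317/10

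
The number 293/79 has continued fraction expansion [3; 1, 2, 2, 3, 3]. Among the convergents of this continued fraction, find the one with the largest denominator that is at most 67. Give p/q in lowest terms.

89/24

List convergents until the denominator exceeds the bound:
a_0 = 3: 3/1  (≤ bound)
a_1 = 1: 4/1  (≤ bound)
a_2 = 2: 11/3  (≤ bound)
a_3 = 2: 26/7  (≤ bound)
a_4 = 3: 89/24  (≤ bound)
a_5 = 3: 293/79  (> 67, stop)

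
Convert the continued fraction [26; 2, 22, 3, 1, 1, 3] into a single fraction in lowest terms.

30171/1139

a_0 = 26: 26/1
a_1 = 2: 53/2
a_2 = 22: 1192/45
a_3 = 3: 3629/137
a_4 = 1: 4821/182
a_5 = 1: 8450/319
a_6 = 3: 30171/1139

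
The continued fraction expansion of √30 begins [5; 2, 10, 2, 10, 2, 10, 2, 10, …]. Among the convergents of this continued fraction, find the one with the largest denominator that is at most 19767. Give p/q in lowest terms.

55435/10121

a_0 = 5: 5/1  (≤ bound)
a_1 = 2: 11/2  (≤ bound)
a_2 = 10: 115/21  (≤ bound)
a_3 = 2: 241/44  (≤ bound)
a_4 = 10: 2525/461  (≤ bound)
a_5 = 2: 5291/966  (≤ bound)
a_6 = 10: 55435/10121  (≤ bound)
a_7 = 2: 116161/21208  (> 19767, stop)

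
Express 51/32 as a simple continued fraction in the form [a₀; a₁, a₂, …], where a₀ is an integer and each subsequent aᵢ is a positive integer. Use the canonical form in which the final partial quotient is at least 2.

Apply division with remainder until the remainder is 0:
⌊51/32⌋ = 1, remainder 19
⌊32/19⌋ = 1, remainder 13
⌊19/13⌋ = 1, remainder 6
⌊13/6⌋ = 2, remainder 1
⌊6/1⌋ = 6, remainder 0

[1; 1, 1, 2, 6]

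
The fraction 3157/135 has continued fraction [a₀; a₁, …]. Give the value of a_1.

3157 = 23·135 + 52, so a_0 = 23
135 = 2·52 + 31, so a_1 = 2

2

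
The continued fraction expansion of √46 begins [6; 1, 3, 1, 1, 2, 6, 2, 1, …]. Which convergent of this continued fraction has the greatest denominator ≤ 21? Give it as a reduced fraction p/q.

a_0 = 6: 6/1  (≤ bound)
a_1 = 1: 7/1  (≤ bound)
a_2 = 3: 27/4  (≤ bound)
a_3 = 1: 34/5  (≤ bound)
a_4 = 1: 61/9  (≤ bound)
a_5 = 2: 156/23  (> 21, stop)

61/9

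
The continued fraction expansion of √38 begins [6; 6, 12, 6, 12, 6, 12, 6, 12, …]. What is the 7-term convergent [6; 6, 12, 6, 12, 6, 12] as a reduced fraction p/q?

Use the convergent recurrence hₖ = aₖ·hₖ₋₁ + hₖ₋₂ (and likewise for the denominators kₖ):
a_0 = 6: 6/1
a_1 = 6: 37/6
a_2 = 12: 450/73
a_3 = 6: 2737/444
a_4 = 12: 33294/5401
a_5 = 6: 202501/32850
a_6 = 12: 2463306/399601

2463306/399601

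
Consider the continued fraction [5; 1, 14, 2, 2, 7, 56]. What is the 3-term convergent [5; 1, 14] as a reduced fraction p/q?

89/15

a_0 = 5: 5/1
a_1 = 1: 6/1
a_2 = 14: 89/15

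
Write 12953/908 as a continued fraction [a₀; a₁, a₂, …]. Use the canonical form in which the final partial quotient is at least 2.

[14; 3, 1, 3, 3, 3, 2, 2]

Apply division with remainder until the remainder is 0:
⌊12953/908⌋ = 14, remainder 241
⌊908/241⌋ = 3, remainder 185
⌊241/185⌋ = 1, remainder 56
⌊185/56⌋ = 3, remainder 17
⌊56/17⌋ = 3, remainder 5
⌊17/5⌋ = 3, remainder 2
⌊5/2⌋ = 2, remainder 1
⌊2/1⌋ = 2, remainder 0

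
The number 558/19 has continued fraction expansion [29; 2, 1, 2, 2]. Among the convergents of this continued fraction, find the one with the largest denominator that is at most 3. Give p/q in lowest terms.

88/3

a_0 = 29: 29/1  (≤ bound)
a_1 = 2: 59/2  (≤ bound)
a_2 = 1: 88/3  (≤ bound)
a_3 = 2: 235/8  (> 3, stop)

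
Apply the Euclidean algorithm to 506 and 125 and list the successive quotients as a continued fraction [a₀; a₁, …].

Repeatedly divide and take the remainder:
506 ÷ 125 → quotient 4, remainder 6
125 ÷ 6 → quotient 20, remainder 5
6 ÷ 5 → quotient 1, remainder 1
5 ÷ 1 → quotient 5, remainder 0

[4; 20, 1, 5]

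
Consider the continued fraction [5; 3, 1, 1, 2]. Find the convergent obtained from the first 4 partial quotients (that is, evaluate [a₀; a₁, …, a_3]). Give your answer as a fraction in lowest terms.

Starting at the tail and folding back:
Start with 1.
1 + 1/(1/1) = 1 + 1/1 = 2/1
3 + 1/(2/1) = 3 + 1/2 = 7/2
5 + 1/(7/2) = 5 + 2/7 = 37/7

37/7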